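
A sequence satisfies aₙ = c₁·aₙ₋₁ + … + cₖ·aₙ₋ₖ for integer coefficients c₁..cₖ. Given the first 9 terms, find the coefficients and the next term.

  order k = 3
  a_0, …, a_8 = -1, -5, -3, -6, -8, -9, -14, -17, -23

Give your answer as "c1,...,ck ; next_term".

0,1,1 ; -31

  a_3 = 0·-3 + 1·-5 + 1·-1 = -6
  a_4 = 0·-6 + 1·-3 + 1·-5 = -8
  a_5 = 0·-8 + 1·-6 + 1·-3 = -9
  a_6 = 0·-9 + 1·-8 + 1·-6 = -14
  a_7 = 0·-14 + 1·-9 + 1·-8 = -17
  a_8 = 0·-17 + 1·-14 + 1·-9 = -23
  a_9 = 0·-23 + 1·-17 + 1·-14 = -31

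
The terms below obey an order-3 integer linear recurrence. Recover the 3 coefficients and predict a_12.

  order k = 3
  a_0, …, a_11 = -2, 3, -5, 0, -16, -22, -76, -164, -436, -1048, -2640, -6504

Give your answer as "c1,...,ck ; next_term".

  a_3 = 2·-5 + 2·3 + -2·-2 = 0
  a_4 = 2·0 + 2·-5 + -2·3 = -16
  a_5 = 2·-16 + 2·0 + -2·-5 = -22
  a_6 = 2·-22 + 2·-16 + -2·0 = -76
  a_7 = 2·-76 + 2·-22 + -2·-16 = -164
  a_8 = 2·-164 + 2·-76 + -2·-22 = -436
  a_9 = 2·-436 + 2·-164 + -2·-76 = -1048
  a_10 = 2·-1048 + 2·-436 + -2·-164 = -2640
  a_11 = 2·-2640 + 2·-1048 + -2·-436 = -6504
  a_12 = 2·-6504 + 2·-2640 + -2·-1048 = -16192

2,2,-2 ; -16192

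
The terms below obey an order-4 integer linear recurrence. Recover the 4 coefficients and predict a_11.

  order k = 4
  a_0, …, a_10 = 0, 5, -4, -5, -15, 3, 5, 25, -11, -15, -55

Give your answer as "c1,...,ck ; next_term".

1,0,-2,2 ; 17

  a_4 = 1·-5 + 0·-4 + -2·5 + 2·0 = -15
  a_5 = 1·-15 + 0·-5 + -2·-4 + 2·5 = 3
  a_6 = 1·3 + 0·-15 + -2·-5 + 2·-4 = 5
  a_7 = 1·5 + 0·3 + -2·-15 + 2·-5 = 25
  a_8 = 1·25 + 0·5 + -2·3 + 2·-15 = -11
  a_9 = 1·-11 + 0·25 + -2·5 + 2·3 = -15
  a_10 = 1·-15 + 0·-11 + -2·25 + 2·5 = -55
  a_11 = 1·-55 + 0·-15 + -2·-11 + 2·25 = 17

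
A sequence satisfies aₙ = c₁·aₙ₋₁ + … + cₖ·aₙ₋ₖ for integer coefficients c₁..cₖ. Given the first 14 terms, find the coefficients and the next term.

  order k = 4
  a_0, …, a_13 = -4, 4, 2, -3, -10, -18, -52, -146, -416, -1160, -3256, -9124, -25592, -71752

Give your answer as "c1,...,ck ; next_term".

  a_4 = 2·-3 + 2·2 + 0·4 + 2·-4 = -10
  a_5 = 2·-10 + 2·-3 + 0·2 + 2·4 = -18
  a_6 = 2·-18 + 2·-10 + 0·-3 + 2·2 = -52
  a_7 = 2·-52 + 2·-18 + 0·-10 + 2·-3 = -146
  a_8 = 2·-146 + 2·-52 + 0·-18 + 2·-10 = -416
  a_9 = 2·-416 + 2·-146 + 0·-52 + 2·-18 = -1160
  a_10 = 2·-1160 + 2·-416 + 0·-146 + 2·-52 = -3256
  a_11 = 2·-3256 + 2·-1160 + 0·-416 + 2·-146 = -9124
  a_12 = 2·-9124 + 2·-3256 + 0·-1160 + 2·-416 = -25592
  a_13 = 2·-25592 + 2·-9124 + 0·-3256 + 2·-1160 = -71752
  a_14 = 2·-71752 + 2·-25592 + 0·-9124 + 2·-3256 = -201200

2,2,0,2 ; -201200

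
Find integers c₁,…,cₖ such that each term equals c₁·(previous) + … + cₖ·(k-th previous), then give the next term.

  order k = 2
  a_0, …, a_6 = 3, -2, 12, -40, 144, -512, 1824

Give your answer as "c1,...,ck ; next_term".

-3,2 ; -6496

  a_2 = -3·-2 + 2·3 = 12
  a_3 = -3·12 + 2·-2 = -40
  a_4 = -3·-40 + 2·12 = 144
  a_5 = -3·144 + 2·-40 = -512
  a_6 = -3·-512 + 2·144 = 1824
  a_7 = -3·1824 + 2·-512 = -6496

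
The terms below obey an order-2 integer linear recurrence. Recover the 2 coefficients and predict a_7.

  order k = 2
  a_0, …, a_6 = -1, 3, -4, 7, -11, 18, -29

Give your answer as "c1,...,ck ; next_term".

  a_2 = -1·3 + 1·-1 = -4
  a_3 = -1·-4 + 1·3 = 7
  a_4 = -1·7 + 1·-4 = -11
  a_5 = -1·-11 + 1·7 = 18
  a_6 = -1·18 + 1·-11 = -29
  a_7 = -1·-29 + 1·18 = 47

-1,1 ; 47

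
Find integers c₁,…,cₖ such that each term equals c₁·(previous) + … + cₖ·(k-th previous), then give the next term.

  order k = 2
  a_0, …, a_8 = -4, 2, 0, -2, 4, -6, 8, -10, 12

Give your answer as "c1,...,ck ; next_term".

-2,-1 ; -14

  a_2 = -2·2 + -1·-4 = 0
  a_3 = -2·0 + -1·2 = -2
  a_4 = -2·-2 + -1·0 = 4
  a_5 = -2·4 + -1·-2 = -6
  a_6 = -2·-6 + -1·4 = 8
  a_7 = -2·8 + -1·-6 = -10
  a_8 = -2·-10 + -1·8 = 12
  a_9 = -2·12 + -1·-10 = -14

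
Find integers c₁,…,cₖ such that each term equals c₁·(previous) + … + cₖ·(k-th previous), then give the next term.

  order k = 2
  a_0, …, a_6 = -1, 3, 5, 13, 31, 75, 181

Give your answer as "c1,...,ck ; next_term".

2,1 ; 437

  a_2 = 2·3 + 1·-1 = 5
  a_3 = 2·5 + 1·3 = 13
  a_4 = 2·13 + 1·5 = 31
  a_5 = 2·31 + 1·13 = 75
  a_6 = 2·75 + 1·31 = 181
  a_7 = 2·181 + 1·75 = 437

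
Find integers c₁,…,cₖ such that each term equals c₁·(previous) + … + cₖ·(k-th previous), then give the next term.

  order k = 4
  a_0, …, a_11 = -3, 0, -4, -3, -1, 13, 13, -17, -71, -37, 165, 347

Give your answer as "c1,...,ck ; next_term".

  a_4 = 1·-3 + -2·-4 + -2·0 + 2·-3 = -1
  a_5 = 1·-1 + -2·-3 + -2·-4 + 2·0 = 13
  a_6 = 1·13 + -2·-1 + -2·-3 + 2·-4 = 13
  a_7 = 1·13 + -2·13 + -2·-1 + 2·-3 = -17
  a_8 = 1·-17 + -2·13 + -2·13 + 2·-1 = -71
  a_9 = 1·-71 + -2·-17 + -2·13 + 2·13 = -37
  a_10 = 1·-37 + -2·-71 + -2·-17 + 2·13 = 165
  a_11 = 1·165 + -2·-37 + -2·-71 + 2·-17 = 347
  a_12 = 1·347 + -2·165 + -2·-37 + 2·-71 = -51

1,-2,-2,2 ; -51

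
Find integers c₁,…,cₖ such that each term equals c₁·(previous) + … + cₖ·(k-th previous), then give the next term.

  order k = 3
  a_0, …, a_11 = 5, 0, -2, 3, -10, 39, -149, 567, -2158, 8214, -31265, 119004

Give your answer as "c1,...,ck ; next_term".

  a_3 = -4·-2 + -1·0 + -1·5 = 3
  a_4 = -4·3 + -1·-2 + -1·0 = -10
  a_5 = -4·-10 + -1·3 + -1·-2 = 39
  a_6 = -4·39 + -1·-10 + -1·3 = -149
  a_7 = -4·-149 + -1·39 + -1·-10 = 567
  a_8 = -4·567 + -1·-149 + -1·39 = -2158
  a_9 = -4·-2158 + -1·567 + -1·-149 = 8214
  a_10 = -4·8214 + -1·-2158 + -1·567 = -31265
  a_11 = -4·-31265 + -1·8214 + -1·-2158 = 119004
  a_12 = -4·119004 + -1·-31265 + -1·8214 = -452965

-4,-1,-1 ; -452965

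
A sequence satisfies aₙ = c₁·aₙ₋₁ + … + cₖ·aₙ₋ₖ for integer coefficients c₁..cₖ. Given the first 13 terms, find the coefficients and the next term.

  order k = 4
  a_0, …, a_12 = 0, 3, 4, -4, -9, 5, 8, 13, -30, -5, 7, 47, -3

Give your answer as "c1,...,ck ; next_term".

-2,-2,-3,-3 ; -94

  a_4 = -2·-4 + -2·4 + -3·3 + -3·0 = -9
  a_5 = -2·-9 + -2·-4 + -3·4 + -3·3 = 5
  a_6 = -2·5 + -2·-9 + -3·-4 + -3·4 = 8
  a_7 = -2·8 + -2·5 + -3·-9 + -3·-4 = 13
  a_8 = -2·13 + -2·8 + -3·5 + -3·-9 = -30
  a_9 = -2·-30 + -2·13 + -3·8 + -3·5 = -5
  a_10 = -2·-5 + -2·-30 + -3·13 + -3·8 = 7
  a_11 = -2·7 + -2·-5 + -3·-30 + -3·13 = 47
  a_12 = -2·47 + -2·7 + -3·-5 + -3·-30 = -3
  a_13 = -2·-3 + -2·47 + -3·7 + -3·-5 = -94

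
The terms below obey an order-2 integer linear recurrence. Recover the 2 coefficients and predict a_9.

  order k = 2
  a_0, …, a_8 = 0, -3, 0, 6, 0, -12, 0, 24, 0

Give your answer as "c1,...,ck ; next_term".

0,-2 ; -48

  a_2 = 0·-3 + -2·0 = 0
  a_3 = 0·0 + -2·-3 = 6
  a_4 = 0·6 + -2·0 = 0
  a_5 = 0·0 + -2·6 = -12
  a_6 = 0·-12 + -2·0 = 0
  a_7 = 0·0 + -2·-12 = 24
  a_8 = 0·24 + -2·0 = 0
  a_9 = 0·0 + -2·24 = -48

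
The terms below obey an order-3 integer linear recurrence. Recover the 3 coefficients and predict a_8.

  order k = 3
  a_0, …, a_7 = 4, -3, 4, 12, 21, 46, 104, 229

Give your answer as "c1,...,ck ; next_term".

  a_3 = 2·4 + 0·-3 + 1·4 = 12
  a_4 = 2·12 + 0·4 + 1·-3 = 21
  a_5 = 2·21 + 0·12 + 1·4 = 46
  a_6 = 2·46 + 0·21 + 1·12 = 104
  a_7 = 2·104 + 0·46 + 1·21 = 229
  a_8 = 2·229 + 0·104 + 1·46 = 504

2,0,1 ; 504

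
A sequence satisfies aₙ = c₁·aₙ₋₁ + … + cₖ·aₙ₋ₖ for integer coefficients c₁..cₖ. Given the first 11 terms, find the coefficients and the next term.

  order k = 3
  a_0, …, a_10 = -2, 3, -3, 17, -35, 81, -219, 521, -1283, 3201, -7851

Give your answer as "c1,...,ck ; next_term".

  a_3 = -1·-3 + 2·3 + -4·-2 = 17
  a_4 = -1·17 + 2·-3 + -4·3 = -35
  a_5 = -1·-35 + 2·17 + -4·-3 = 81
  a_6 = -1·81 + 2·-35 + -4·17 = -219
  a_7 = -1·-219 + 2·81 + -4·-35 = 521
  a_8 = -1·521 + 2·-219 + -4·81 = -1283
  a_9 = -1·-1283 + 2·521 + -4·-219 = 3201
  a_10 = -1·3201 + 2·-1283 + -4·521 = -7851
  a_11 = -1·-7851 + 2·3201 + -4·-1283 = 19385

-1,2,-4 ; 19385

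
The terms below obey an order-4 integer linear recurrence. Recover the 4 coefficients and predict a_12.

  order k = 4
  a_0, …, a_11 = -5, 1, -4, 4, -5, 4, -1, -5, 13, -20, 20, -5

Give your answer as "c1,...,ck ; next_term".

-3,-3,0,1 ; -32

  a_4 = -3·4 + -3·-4 + 0·1 + 1·-5 = -5
  a_5 = -3·-5 + -3·4 + 0·-4 + 1·1 = 4
  a_6 = -3·4 + -3·-5 + 0·4 + 1·-4 = -1
  a_7 = -3·-1 + -3·4 + 0·-5 + 1·4 = -5
  a_8 = -3·-5 + -3·-1 + 0·4 + 1·-5 = 13
  a_9 = -3·13 + -3·-5 + 0·-1 + 1·4 = -20
  a_10 = -3·-20 + -3·13 + 0·-5 + 1·-1 = 20
  a_11 = -3·20 + -3·-20 + 0·13 + 1·-5 = -5
  a_12 = -3·-5 + -3·20 + 0·-20 + 1·13 = -32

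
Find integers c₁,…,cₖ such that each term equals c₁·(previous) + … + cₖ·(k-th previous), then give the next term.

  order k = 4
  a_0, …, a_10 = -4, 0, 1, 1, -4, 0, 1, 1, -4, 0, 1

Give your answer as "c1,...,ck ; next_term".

  a_4 = 0·1 + 0·1 + 0·0 + 1·-4 = -4
  a_5 = 0·-4 + 0·1 + 0·1 + 1·0 = 0
  a_6 = 0·0 + 0·-4 + 0·1 + 1·1 = 1
  a_7 = 0·1 + 0·0 + 0·-4 + 1·1 = 1
  a_8 = 0·1 + 0·1 + 0·0 + 1·-4 = -4
  a_9 = 0·-4 + 0·1 + 0·1 + 1·0 = 0
  a_10 = 0·0 + 0·-4 + 0·1 + 1·1 = 1
  a_11 = 0·1 + 0·0 + 0·-4 + 1·1 = 1

0,0,0,1 ; 1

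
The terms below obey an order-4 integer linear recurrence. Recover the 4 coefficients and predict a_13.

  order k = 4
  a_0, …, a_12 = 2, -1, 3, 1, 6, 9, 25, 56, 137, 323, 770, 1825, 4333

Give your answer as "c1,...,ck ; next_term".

  a_4 = 3·1 + -1·3 + -2·-1 + 2·2 = 6
  a_5 = 3·6 + -1·1 + -2·3 + 2·-1 = 9
  a_6 = 3·9 + -1·6 + -2·1 + 2·3 = 25
  a_7 = 3·25 + -1·9 + -2·6 + 2·1 = 56
  a_8 = 3·56 + -1·25 + -2·9 + 2·6 = 137
  a_9 = 3·137 + -1·56 + -2·25 + 2·9 = 323
  a_10 = 3·323 + -1·137 + -2·56 + 2·25 = 770
  a_11 = 3·770 + -1·323 + -2·137 + 2·56 = 1825
  a_12 = 3·1825 + -1·770 + -2·323 + 2·137 = 4333
  a_13 = 3·4333 + -1·1825 + -2·770 + 2·323 = 10280

3,-1,-2,2 ; 10280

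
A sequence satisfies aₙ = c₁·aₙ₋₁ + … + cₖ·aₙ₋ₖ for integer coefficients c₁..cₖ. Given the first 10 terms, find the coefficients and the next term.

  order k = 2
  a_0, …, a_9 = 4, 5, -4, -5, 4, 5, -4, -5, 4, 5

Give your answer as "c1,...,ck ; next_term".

0,-1 ; -4

  a_2 = 0·5 + -1·4 = -4
  a_3 = 0·-4 + -1·5 = -5
  a_4 = 0·-5 + -1·-4 = 4
  a_5 = 0·4 + -1·-5 = 5
  a_6 = 0·5 + -1·4 = -4
  a_7 = 0·-4 + -1·5 = -5
  a_8 = 0·-5 + -1·-4 = 4
  a_9 = 0·4 + -1·-5 = 5
  a_10 = 0·5 + -1·4 = -4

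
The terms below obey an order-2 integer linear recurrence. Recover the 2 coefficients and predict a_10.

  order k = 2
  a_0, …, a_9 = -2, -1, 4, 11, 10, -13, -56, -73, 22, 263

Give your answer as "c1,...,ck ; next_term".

  a_2 = 2·-1 + -3·-2 = 4
  a_3 = 2·4 + -3·-1 = 11
  a_4 = 2·11 + -3·4 = 10
  a_5 = 2·10 + -3·11 = -13
  a_6 = 2·-13 + -3·10 = -56
  a_7 = 2·-56 + -3·-13 = -73
  a_8 = 2·-73 + -3·-56 = 22
  a_9 = 2·22 + -3·-73 = 263
  a_10 = 2·263 + -3·22 = 460

2,-3 ; 460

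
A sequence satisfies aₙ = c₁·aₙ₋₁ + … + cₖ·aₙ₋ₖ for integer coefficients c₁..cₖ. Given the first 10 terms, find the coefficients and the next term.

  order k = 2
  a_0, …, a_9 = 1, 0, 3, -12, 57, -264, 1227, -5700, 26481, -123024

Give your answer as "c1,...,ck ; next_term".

-4,3 ; 571539

  a_2 = -4·0 + 3·1 = 3
  a_3 = -4·3 + 3·0 = -12
  a_4 = -4·-12 + 3·3 = 57
  a_5 = -4·57 + 3·-12 = -264
  a_6 = -4·-264 + 3·57 = 1227
  a_7 = -4·1227 + 3·-264 = -5700
  a_8 = -4·-5700 + 3·1227 = 26481
  a_9 = -4·26481 + 3·-5700 = -123024
  a_10 = -4·-123024 + 3·26481 = 571539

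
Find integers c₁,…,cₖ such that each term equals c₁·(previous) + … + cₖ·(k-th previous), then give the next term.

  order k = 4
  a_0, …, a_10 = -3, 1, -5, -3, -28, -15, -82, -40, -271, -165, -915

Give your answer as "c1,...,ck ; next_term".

1,2,-3,4 ; -592

  a_4 = 1·-3 + 2·-5 + -3·1 + 4·-3 = -28
  a_5 = 1·-28 + 2·-3 + -3·-5 + 4·1 = -15
  a_6 = 1·-15 + 2·-28 + -3·-3 + 4·-5 = -82
  a_7 = 1·-82 + 2·-15 + -3·-28 + 4·-3 = -40
  a_8 = 1·-40 + 2·-82 + -3·-15 + 4·-28 = -271
  a_9 = 1·-271 + 2·-40 + -3·-82 + 4·-15 = -165
  a_10 = 1·-165 + 2·-271 + -3·-40 + 4·-82 = -915
  a_11 = 1·-915 + 2·-165 + -3·-271 + 4·-40 = -592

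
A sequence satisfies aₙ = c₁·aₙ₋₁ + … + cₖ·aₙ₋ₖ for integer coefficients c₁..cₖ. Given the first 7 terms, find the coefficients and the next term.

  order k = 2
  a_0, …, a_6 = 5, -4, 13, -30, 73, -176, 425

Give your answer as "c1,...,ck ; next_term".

  a_2 = -2·-4 + 1·5 = 13
  a_3 = -2·13 + 1·-4 = -30
  a_4 = -2·-30 + 1·13 = 73
  a_5 = -2·73 + 1·-30 = -176
  a_6 = -2·-176 + 1·73 = 425
  a_7 = -2·425 + 1·-176 = -1026

-2,1 ; -1026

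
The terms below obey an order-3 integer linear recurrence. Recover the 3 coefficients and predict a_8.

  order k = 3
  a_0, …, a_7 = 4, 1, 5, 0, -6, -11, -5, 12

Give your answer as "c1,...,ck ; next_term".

1,-1,-1 ; 28

  a_3 = 1·5 + -1·1 + -1·4 = 0
  a_4 = 1·0 + -1·5 + -1·1 = -6
  a_5 = 1·-6 + -1·0 + -1·5 = -11
  a_6 = 1·-11 + -1·-6 + -1·0 = -5
  a_7 = 1·-5 + -1·-11 + -1·-6 = 12
  a_8 = 1·12 + -1·-5 + -1·-11 = 28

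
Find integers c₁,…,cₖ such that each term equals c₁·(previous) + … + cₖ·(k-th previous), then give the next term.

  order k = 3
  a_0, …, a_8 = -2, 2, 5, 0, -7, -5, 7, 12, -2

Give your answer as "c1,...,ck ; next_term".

  a_3 = 0·5 + -1·2 + -1·-2 = 0
  a_4 = 0·0 + -1·5 + -1·2 = -7
  a_5 = 0·-7 + -1·0 + -1·5 = -5
  a_6 = 0·-5 + -1·-7 + -1·0 = 7
  a_7 = 0·7 + -1·-5 + -1·-7 = 12
  a_8 = 0·12 + -1·7 + -1·-5 = -2
  a_9 = 0·-2 + -1·12 + -1·7 = -19

0,-1,-1 ; -19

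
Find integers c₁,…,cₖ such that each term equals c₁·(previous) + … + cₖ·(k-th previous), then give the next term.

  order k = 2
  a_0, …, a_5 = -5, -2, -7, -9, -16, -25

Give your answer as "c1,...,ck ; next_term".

  a_2 = 1·-2 + 1·-5 = -7
  a_3 = 1·-7 + 1·-2 = -9
  a_4 = 1·-9 + 1·-7 = -16
  a_5 = 1·-16 + 1·-9 = -25
  a_6 = 1·-25 + 1·-16 = -41

1,1 ; -41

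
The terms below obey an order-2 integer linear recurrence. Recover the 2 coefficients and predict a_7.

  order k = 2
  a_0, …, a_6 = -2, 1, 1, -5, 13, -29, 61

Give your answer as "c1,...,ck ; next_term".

-3,-2 ; -125

  a_2 = -3·1 + -2·-2 = 1
  a_3 = -3·1 + -2·1 = -5
  a_4 = -3·-5 + -2·1 = 13
  a_5 = -3·13 + -2·-5 = -29
  a_6 = -3·-29 + -2·13 = 61
  a_7 = -3·61 + -2·-29 = -125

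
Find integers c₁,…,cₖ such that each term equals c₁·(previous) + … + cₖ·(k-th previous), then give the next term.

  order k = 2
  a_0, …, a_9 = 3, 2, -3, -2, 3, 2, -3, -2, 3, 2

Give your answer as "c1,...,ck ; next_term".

0,-1 ; -3

  a_2 = 0·2 + -1·3 = -3
  a_3 = 0·-3 + -1·2 = -2
  a_4 = 0·-2 + -1·-3 = 3
  a_5 = 0·3 + -1·-2 = 2
  a_6 = 0·2 + -1·3 = -3
  a_7 = 0·-3 + -1·2 = -2
  a_8 = 0·-2 + -1·-3 = 3
  a_9 = 0·3 + -1·-2 = 2
  a_10 = 0·2 + -1·3 = -3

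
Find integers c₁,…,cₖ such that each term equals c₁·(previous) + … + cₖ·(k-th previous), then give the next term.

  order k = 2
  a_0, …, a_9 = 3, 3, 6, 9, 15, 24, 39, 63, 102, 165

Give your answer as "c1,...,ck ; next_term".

1,1 ; 267

  a_2 = 1·3 + 1·3 = 6
  a_3 = 1·6 + 1·3 = 9
  a_4 = 1·9 + 1·6 = 15
  a_5 = 1·15 + 1·9 = 24
  a_6 = 1·24 + 1·15 = 39
  a_7 = 1·39 + 1·24 = 63
  a_8 = 1·63 + 1·39 = 102
  a_9 = 1·102 + 1·63 = 165
  a_10 = 1·165 + 1·102 = 267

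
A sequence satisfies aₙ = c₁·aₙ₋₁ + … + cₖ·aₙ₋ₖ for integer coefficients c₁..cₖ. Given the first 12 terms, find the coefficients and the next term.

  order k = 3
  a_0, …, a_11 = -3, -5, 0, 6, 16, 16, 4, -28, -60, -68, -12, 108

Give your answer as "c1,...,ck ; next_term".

1,0,-2 ; 244

  a_3 = 1·0 + 0·-5 + -2·-3 = 6
  a_4 = 1·6 + 0·0 + -2·-5 = 16
  a_5 = 1·16 + 0·6 + -2·0 = 16
  a_6 = 1·16 + 0·16 + -2·6 = 4
  a_7 = 1·4 + 0·16 + -2·16 = -28
  a_8 = 1·-28 + 0·4 + -2·16 = -60
  a_9 = 1·-60 + 0·-28 + -2·4 = -68
  a_10 = 1·-68 + 0·-60 + -2·-28 = -12
  a_11 = 1·-12 + 0·-68 + -2·-60 = 108
  a_12 = 1·108 + 0·-12 + -2·-68 = 244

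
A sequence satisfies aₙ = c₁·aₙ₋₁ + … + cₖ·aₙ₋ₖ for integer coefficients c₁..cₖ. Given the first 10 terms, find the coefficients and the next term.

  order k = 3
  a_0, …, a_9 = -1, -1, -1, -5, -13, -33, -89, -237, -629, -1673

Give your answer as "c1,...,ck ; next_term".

2,1,2 ; -4449

  a_3 = 2·-1 + 1·-1 + 2·-1 = -5
  a_4 = 2·-5 + 1·-1 + 2·-1 = -13
  a_5 = 2·-13 + 1·-5 + 2·-1 = -33
  a_6 = 2·-33 + 1·-13 + 2·-5 = -89
  a_7 = 2·-89 + 1·-33 + 2·-13 = -237
  a_8 = 2·-237 + 1·-89 + 2·-33 = -629
  a_9 = 2·-629 + 1·-237 + 2·-89 = -1673
  a_10 = 2·-1673 + 1·-629 + 2·-237 = -4449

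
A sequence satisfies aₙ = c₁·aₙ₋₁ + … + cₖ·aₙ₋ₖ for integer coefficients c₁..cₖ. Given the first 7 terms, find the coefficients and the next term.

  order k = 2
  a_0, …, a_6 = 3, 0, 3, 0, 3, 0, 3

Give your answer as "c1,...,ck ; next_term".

0,1 ; 0

  a_2 = 0·0 + 1·3 = 3
  a_3 = 0·3 + 1·0 = 0
  a_4 = 0·0 + 1·3 = 3
  a_5 = 0·3 + 1·0 = 0
  a_6 = 0·0 + 1·3 = 3
  a_7 = 0·3 + 1·0 = 0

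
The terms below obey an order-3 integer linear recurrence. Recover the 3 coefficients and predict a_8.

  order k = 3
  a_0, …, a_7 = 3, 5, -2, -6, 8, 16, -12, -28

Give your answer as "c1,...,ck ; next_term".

1,-2,2 ; 28

  a_3 = 1·-2 + -2·5 + 2·3 = -6
  a_4 = 1·-6 + -2·-2 + 2·5 = 8
  a_5 = 1·8 + -2·-6 + 2·-2 = 16
  a_6 = 1·16 + -2·8 + 2·-6 = -12
  a_7 = 1·-12 + -2·16 + 2·8 = -28
  a_8 = 1·-28 + -2·-12 + 2·16 = 28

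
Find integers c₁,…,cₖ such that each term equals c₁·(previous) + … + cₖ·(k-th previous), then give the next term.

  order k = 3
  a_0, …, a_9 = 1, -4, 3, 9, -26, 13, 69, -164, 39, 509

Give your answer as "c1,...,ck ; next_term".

  a_3 = -2·3 + -4·-4 + -1·1 = 9
  a_4 = -2·9 + -4·3 + -1·-4 = -26
  a_5 = -2·-26 + -4·9 + -1·3 = 13
  a_6 = -2·13 + -4·-26 + -1·9 = 69
  a_7 = -2·69 + -4·13 + -1·-26 = -164
  a_8 = -2·-164 + -4·69 + -1·13 = 39
  a_9 = -2·39 + -4·-164 + -1·69 = 509
  a_10 = -2·509 + -4·39 + -1·-164 = -1010

-2,-4,-1 ; -1010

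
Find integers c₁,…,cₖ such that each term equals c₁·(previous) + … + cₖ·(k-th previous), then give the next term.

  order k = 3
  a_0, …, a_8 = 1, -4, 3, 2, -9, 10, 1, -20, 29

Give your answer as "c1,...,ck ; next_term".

-1,-1,1 ; -8

  a_3 = -1·3 + -1·-4 + 1·1 = 2
  a_4 = -1·2 + -1·3 + 1·-4 = -9
  a_5 = -1·-9 + -1·2 + 1·3 = 10
  a_6 = -1·10 + -1·-9 + 1·2 = 1
  a_7 = -1·1 + -1·10 + 1·-9 = -20
  a_8 = -1·-20 + -1·1 + 1·10 = 29
  a_9 = -1·29 + -1·-20 + 1·1 = -8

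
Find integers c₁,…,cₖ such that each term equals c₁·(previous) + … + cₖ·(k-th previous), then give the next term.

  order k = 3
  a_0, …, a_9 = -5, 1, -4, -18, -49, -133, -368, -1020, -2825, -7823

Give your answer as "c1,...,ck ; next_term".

3,-1,1 ; -21664

  a_3 = 3·-4 + -1·1 + 1·-5 = -18
  a_4 = 3·-18 + -1·-4 + 1·1 = -49
  a_5 = 3·-49 + -1·-18 + 1·-4 = -133
  a_6 = 3·-133 + -1·-49 + 1·-18 = -368
  a_7 = 3·-368 + -1·-133 + 1·-49 = -1020
  a_8 = 3·-1020 + -1·-368 + 1·-133 = -2825
  a_9 = 3·-2825 + -1·-1020 + 1·-368 = -7823
  a_10 = 3·-7823 + -1·-2825 + 1·-1020 = -21664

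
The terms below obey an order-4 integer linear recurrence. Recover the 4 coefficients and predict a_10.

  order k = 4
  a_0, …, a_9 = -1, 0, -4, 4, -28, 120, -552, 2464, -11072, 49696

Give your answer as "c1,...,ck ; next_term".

  a_4 = -4·4 + 2·-4 + 0·0 + 4·-1 = -28
  a_5 = -4·-28 + 2·4 + 0·-4 + 4·0 = 120
  a_6 = -4·120 + 2·-28 + 0·4 + 4·-4 = -552
  a_7 = -4·-552 + 2·120 + 0·-28 + 4·4 = 2464
  a_8 = -4·2464 + 2·-552 + 0·120 + 4·-28 = -11072
  a_9 = -4·-11072 + 2·2464 + 0·-552 + 4·120 = 49696
  a_10 = -4·49696 + 2·-11072 + 0·2464 + 4·-552 = -223136

-4,2,0,4 ; -223136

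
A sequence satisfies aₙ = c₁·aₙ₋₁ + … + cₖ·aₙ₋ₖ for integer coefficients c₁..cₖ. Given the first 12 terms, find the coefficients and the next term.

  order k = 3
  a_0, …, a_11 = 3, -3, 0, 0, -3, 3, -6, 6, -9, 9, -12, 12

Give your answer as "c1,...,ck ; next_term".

-1,1,1 ; -15

  a_3 = -1·0 + 1·-3 + 1·3 = 0
  a_4 = -1·0 + 1·0 + 1·-3 = -3
  a_5 = -1·-3 + 1·0 + 1·0 = 3
  a_6 = -1·3 + 1·-3 + 1·0 = -6
  a_7 = -1·-6 + 1·3 + 1·-3 = 6
  a_8 = -1·6 + 1·-6 + 1·3 = -9
  a_9 = -1·-9 + 1·6 + 1·-6 = 9
  a_10 = -1·9 + 1·-9 + 1·6 = -12
  a_11 = -1·-12 + 1·9 + 1·-9 = 12
  a_12 = -1·12 + 1·-12 + 1·9 = -15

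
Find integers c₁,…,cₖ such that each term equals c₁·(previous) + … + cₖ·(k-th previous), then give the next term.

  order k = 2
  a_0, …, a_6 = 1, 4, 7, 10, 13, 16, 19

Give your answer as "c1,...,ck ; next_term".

2,-1 ; 22

  a_2 = 2·4 + -1·1 = 7
  a_3 = 2·7 + -1·4 = 10
  a_4 = 2·10 + -1·7 = 13
  a_5 = 2·13 + -1·10 = 16
  a_6 = 2·16 + -1·13 = 19
  a_7 = 2·19 + -1·16 = 22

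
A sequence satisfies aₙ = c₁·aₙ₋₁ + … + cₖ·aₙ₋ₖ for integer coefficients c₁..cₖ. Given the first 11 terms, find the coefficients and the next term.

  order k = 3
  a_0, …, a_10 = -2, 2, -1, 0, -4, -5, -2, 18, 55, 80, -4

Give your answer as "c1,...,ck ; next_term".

2,-2,-3 ; -333

  a_3 = 2·-1 + -2·2 + -3·-2 = 0
  a_4 = 2·0 + -2·-1 + -3·2 = -4
  a_5 = 2·-4 + -2·0 + -3·-1 = -5
  a_6 = 2·-5 + -2·-4 + -3·0 = -2
  a_7 = 2·-2 + -2·-5 + -3·-4 = 18
  a_8 = 2·18 + -2·-2 + -3·-5 = 55
  a_9 = 2·55 + -2·18 + -3·-2 = 80
  a_10 = 2·80 + -2·55 + -3·18 = -4
  a_11 = 2·-4 + -2·80 + -3·55 = -333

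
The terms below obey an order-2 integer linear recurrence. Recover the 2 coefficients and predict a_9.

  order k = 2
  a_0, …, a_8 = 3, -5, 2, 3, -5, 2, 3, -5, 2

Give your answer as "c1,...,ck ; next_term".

-1,-1 ; 3

  a_2 = -1·-5 + -1·3 = 2
  a_3 = -1·2 + -1·-5 = 3
  a_4 = -1·3 + -1·2 = -5
  a_5 = -1·-5 + -1·3 = 2
  a_6 = -1·2 + -1·-5 = 3
  a_7 = -1·3 + -1·2 = -5
  a_8 = -1·-5 + -1·3 = 2
  a_9 = -1·2 + -1·-5 = 3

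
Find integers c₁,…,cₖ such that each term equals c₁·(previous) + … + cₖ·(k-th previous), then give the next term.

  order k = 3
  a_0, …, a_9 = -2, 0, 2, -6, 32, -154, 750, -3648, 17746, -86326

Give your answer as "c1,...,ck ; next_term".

-4,4,-1 ; 419936

  a_3 = -4·2 + 4·0 + -1·-2 = -6
  a_4 = -4·-6 + 4·2 + -1·0 = 32
  a_5 = -4·32 + 4·-6 + -1·2 = -154
  a_6 = -4·-154 + 4·32 + -1·-6 = 750
  a_7 = -4·750 + 4·-154 + -1·32 = -3648
  a_8 = -4·-3648 + 4·750 + -1·-154 = 17746
  a_9 = -4·17746 + 4·-3648 + -1·750 = -86326
  a_10 = -4·-86326 + 4·17746 + -1·-3648 = 419936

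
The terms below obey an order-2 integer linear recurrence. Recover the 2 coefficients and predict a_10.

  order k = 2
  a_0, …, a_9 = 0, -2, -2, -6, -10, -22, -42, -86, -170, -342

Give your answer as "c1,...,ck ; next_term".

  a_2 = 1·-2 + 2·0 = -2
  a_3 = 1·-2 + 2·-2 = -6
  a_4 = 1·-6 + 2·-2 = -10
  a_5 = 1·-10 + 2·-6 = -22
  a_6 = 1·-22 + 2·-10 = -42
  a_7 = 1·-42 + 2·-22 = -86
  a_8 = 1·-86 + 2·-42 = -170
  a_9 = 1·-170 + 2·-86 = -342
  a_10 = 1·-342 + 2·-170 = -682

1,2 ; -682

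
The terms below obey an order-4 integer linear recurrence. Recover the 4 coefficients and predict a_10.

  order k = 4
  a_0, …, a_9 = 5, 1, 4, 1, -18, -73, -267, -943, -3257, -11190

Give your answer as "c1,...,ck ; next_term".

4,-2,1,-3 ; -38388

  a_4 = 4·1 + -2·4 + 1·1 + -3·5 = -18
  a_5 = 4·-18 + -2·1 + 1·4 + -3·1 = -73
  a_6 = 4·-73 + -2·-18 + 1·1 + -3·4 = -267
  a_7 = 4·-267 + -2·-73 + 1·-18 + -3·1 = -943
  a_8 = 4·-943 + -2·-267 + 1·-73 + -3·-18 = -3257
  a_9 = 4·-3257 + -2·-943 + 1·-267 + -3·-73 = -11190
  a_10 = 4·-11190 + -2·-3257 + 1·-943 + -3·-267 = -38388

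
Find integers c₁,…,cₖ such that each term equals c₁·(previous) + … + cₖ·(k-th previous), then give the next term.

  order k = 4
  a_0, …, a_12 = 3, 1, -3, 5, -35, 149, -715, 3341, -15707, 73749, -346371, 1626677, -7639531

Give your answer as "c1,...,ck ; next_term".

  a_4 = -4·5 + 4·-3 + 3·1 + -2·3 = -35
  a_5 = -4·-35 + 4·5 + 3·-3 + -2·1 = 149
  a_6 = -4·149 + 4·-35 + 3·5 + -2·-3 = -715
  a_7 = -4·-715 + 4·149 + 3·-35 + -2·5 = 3341
  a_8 = -4·3341 + 4·-715 + 3·149 + -2·-35 = -15707
  a_9 = -4·-15707 + 4·3341 + 3·-715 + -2·149 = 73749
  a_10 = -4·73749 + 4·-15707 + 3·3341 + -2·-715 = -346371
  a_11 = -4·-346371 + 4·73749 + 3·-15707 + -2·3341 = 1626677
  a_12 = -4·1626677 + 4·-346371 + 3·73749 + -2·-15707 = -7639531
  a_13 = -4·-7639531 + 4·1626677 + 3·-346371 + -2·73749 = 35878221

-4,4,3,-2 ; 35878221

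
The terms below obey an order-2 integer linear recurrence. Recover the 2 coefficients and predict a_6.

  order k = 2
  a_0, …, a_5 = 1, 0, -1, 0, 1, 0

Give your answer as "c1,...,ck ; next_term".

0,-1 ; -1

  a_2 = 0·0 + -1·1 = -1
  a_3 = 0·-1 + -1·0 = 0
  a_4 = 0·0 + -1·-1 = 1
  a_5 = 0·1 + -1·0 = 0
  a_6 = 0·0 + -1·1 = -1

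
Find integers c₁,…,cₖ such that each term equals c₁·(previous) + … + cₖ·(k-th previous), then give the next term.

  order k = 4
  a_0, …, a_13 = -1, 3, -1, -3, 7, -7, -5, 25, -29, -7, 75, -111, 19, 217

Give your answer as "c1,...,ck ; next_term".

-1,-2,0,-2 ; -405

  a_4 = -1·-3 + -2·-1 + 0·3 + -2·-1 = 7
  a_5 = -1·7 + -2·-3 + 0·-1 + -2·3 = -7
  a_6 = -1·-7 + -2·7 + 0·-3 + -2·-1 = -5
  a_7 = -1·-5 + -2·-7 + 0·7 + -2·-3 = 25
  a_8 = -1·25 + -2·-5 + 0·-7 + -2·7 = -29
  a_9 = -1·-29 + -2·25 + 0·-5 + -2·-7 = -7
  a_10 = -1·-7 + -2·-29 + 0·25 + -2·-5 = 75
  a_11 = -1·75 + -2·-7 + 0·-29 + -2·25 = -111
  a_12 = -1·-111 + -2·75 + 0·-7 + -2·-29 = 19
  a_13 = -1·19 + -2·-111 + 0·75 + -2·-7 = 217
  a_14 = -1·217 + -2·19 + 0·-111 + -2·75 = -405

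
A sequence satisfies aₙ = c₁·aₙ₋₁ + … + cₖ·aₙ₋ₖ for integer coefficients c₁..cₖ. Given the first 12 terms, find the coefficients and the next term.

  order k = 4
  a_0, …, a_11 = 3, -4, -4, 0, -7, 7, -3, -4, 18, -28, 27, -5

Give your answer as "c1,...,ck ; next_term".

-1,0,1,-1 ; -41

  a_4 = -1·0 + 0·-4 + 1·-4 + -1·3 = -7
  a_5 = -1·-7 + 0·0 + 1·-4 + -1·-4 = 7
  a_6 = -1·7 + 0·-7 + 1·0 + -1·-4 = -3
  a_7 = -1·-3 + 0·7 + 1·-7 + -1·0 = -4
  a_8 = -1·-4 + 0·-3 + 1·7 + -1·-7 = 18
  a_9 = -1·18 + 0·-4 + 1·-3 + -1·7 = -28
  a_10 = -1·-28 + 0·18 + 1·-4 + -1·-3 = 27
  a_11 = -1·27 + 0·-28 + 1·18 + -1·-4 = -5
  a_12 = -1·-5 + 0·27 + 1·-28 + -1·18 = -41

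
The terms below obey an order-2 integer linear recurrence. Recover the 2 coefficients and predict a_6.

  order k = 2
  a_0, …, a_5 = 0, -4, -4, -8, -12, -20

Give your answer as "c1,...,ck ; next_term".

1,1 ; -32

  a_2 = 1·-4 + 1·0 = -4
  a_3 = 1·-4 + 1·-4 = -8
  a_4 = 1·-8 + 1·-4 = -12
  a_5 = 1·-12 + 1·-8 = -20
  a_6 = 1·-20 + 1·-12 = -32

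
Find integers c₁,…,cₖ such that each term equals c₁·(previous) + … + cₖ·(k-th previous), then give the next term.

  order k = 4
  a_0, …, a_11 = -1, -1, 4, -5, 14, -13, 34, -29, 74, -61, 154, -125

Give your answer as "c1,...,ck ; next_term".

  a_4 = 0·-5 + 3·4 + 0·-1 + -2·-1 = 14
  a_5 = 0·14 + 3·-5 + 0·4 + -2·-1 = -13
  a_6 = 0·-13 + 3·14 + 0·-5 + -2·4 = 34
  a_7 = 0·34 + 3·-13 + 0·14 + -2·-5 = -29
  a_8 = 0·-29 + 3·34 + 0·-13 + -2·14 = 74
  a_9 = 0·74 + 3·-29 + 0·34 + -2·-13 = -61
  a_10 = 0·-61 + 3·74 + 0·-29 + -2·34 = 154
  a_11 = 0·154 + 3·-61 + 0·74 + -2·-29 = -125
  a_12 = 0·-125 + 3·154 + 0·-61 + -2·74 = 314

0,3,0,-2 ; 314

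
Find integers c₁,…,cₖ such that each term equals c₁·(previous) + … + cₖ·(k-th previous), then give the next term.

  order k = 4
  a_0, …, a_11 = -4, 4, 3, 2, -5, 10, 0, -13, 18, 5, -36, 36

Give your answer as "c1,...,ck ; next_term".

  a_4 = -1·2 + -1·3 + 1·4 + 1·-4 = -5
  a_5 = -1·-5 + -1·2 + 1·3 + 1·4 = 10
  a_6 = -1·10 + -1·-5 + 1·2 + 1·3 = 0
  a_7 = -1·0 + -1·10 + 1·-5 + 1·2 = -13
  a_8 = -1·-13 + -1·0 + 1·10 + 1·-5 = 18
  a_9 = -1·18 + -1·-13 + 1·0 + 1·10 = 5
  a_10 = -1·5 + -1·18 + 1·-13 + 1·0 = -36
  a_11 = -1·-36 + -1·5 + 1·18 + 1·-13 = 36
  a_12 = -1·36 + -1·-36 + 1·5 + 1·18 = 23

-1,-1,1,1 ; 23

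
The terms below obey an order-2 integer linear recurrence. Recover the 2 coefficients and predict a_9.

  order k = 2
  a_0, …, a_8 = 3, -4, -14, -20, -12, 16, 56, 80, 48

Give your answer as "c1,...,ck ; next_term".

2,-2 ; -64

  a_2 = 2·-4 + -2·3 = -14
  a_3 = 2·-14 + -2·-4 = -20
  a_4 = 2·-20 + -2·-14 = -12
  a_5 = 2·-12 + -2·-20 = 16
  a_6 = 2·16 + -2·-12 = 56
  a_7 = 2·56 + -2·16 = 80
  a_8 = 2·80 + -2·56 = 48
  a_9 = 2·48 + -2·80 = -64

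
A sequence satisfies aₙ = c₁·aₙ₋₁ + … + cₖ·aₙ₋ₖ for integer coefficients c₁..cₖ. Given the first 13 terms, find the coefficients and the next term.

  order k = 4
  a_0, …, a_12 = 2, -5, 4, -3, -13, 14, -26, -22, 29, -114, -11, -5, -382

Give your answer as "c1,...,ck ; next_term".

  a_4 = 0·-3 + 1·4 + 3·-5 + -1·2 = -13
  a_5 = 0·-13 + 1·-3 + 3·4 + -1·-5 = 14
  a_6 = 0·14 + 1·-13 + 3·-3 + -1·4 = -26
  a_7 = 0·-26 + 1·14 + 3·-13 + -1·-3 = -22
  a_8 = 0·-22 + 1·-26 + 3·14 + -1·-13 = 29
  a_9 = 0·29 + 1·-22 + 3·-26 + -1·14 = -114
  a_10 = 0·-114 + 1·29 + 3·-22 + -1·-26 = -11
  a_11 = 0·-11 + 1·-114 + 3·29 + -1·-22 = -5
  a_12 = 0·-5 + 1·-11 + 3·-114 + -1·29 = -382
  a_13 = 0·-382 + 1·-5 + 3·-11 + -1·-114 = 76

0,1,3,-1 ; 76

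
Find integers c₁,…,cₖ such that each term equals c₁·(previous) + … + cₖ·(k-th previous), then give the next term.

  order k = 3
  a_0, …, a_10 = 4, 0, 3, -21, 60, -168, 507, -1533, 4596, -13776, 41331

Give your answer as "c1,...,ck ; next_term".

  a_3 = -3·3 + -1·0 + -3·4 = -21
  a_4 = -3·-21 + -1·3 + -3·0 = 60
  a_5 = -3·60 + -1·-21 + -3·3 = -168
  a_6 = -3·-168 + -1·60 + -3·-21 = 507
  a_7 = -3·507 + -1·-168 + -3·60 = -1533
  a_8 = -3·-1533 + -1·507 + -3·-168 = 4596
  a_9 = -3·4596 + -1·-1533 + -3·507 = -13776
  a_10 = -3·-13776 + -1·4596 + -3·-1533 = 41331
  a_11 = -3·41331 + -1·-13776 + -3·4596 = -124005

-3,-1,-3 ; -124005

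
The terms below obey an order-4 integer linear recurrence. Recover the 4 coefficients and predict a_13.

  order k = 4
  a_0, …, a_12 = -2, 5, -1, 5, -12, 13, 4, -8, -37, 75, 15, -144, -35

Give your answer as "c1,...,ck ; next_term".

-1,-2,-1,2 ; 458

  a_4 = -1·5 + -2·-1 + -1·5 + 2·-2 = -12
  a_5 = -1·-12 + -2·5 + -1·-1 + 2·5 = 13
  a_6 = -1·13 + -2·-12 + -1·5 + 2·-1 = 4
  a_7 = -1·4 + -2·13 + -1·-12 + 2·5 = -8
  a_8 = -1·-8 + -2·4 + -1·13 + 2·-12 = -37
  a_9 = -1·-37 + -2·-8 + -1·4 + 2·13 = 75
  a_10 = -1·75 + -2·-37 + -1·-8 + 2·4 = 15
  a_11 = -1·15 + -2·75 + -1·-37 + 2·-8 = -144
  a_12 = -1·-144 + -2·15 + -1·75 + 2·-37 = -35
  a_13 = -1·-35 + -2·-144 + -1·15 + 2·75 = 458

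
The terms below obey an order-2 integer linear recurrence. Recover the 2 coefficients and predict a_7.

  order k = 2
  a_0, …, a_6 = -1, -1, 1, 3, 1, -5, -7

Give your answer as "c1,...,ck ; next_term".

1,-2 ; 3

  a_2 = 1·-1 + -2·-1 = 1
  a_3 = 1·1 + -2·-1 = 3
  a_4 = 1·3 + -2·1 = 1
  a_5 = 1·1 + -2·3 = -5
  a_6 = 1·-5 + -2·1 = -7
  a_7 = 1·-7 + -2·-5 = 3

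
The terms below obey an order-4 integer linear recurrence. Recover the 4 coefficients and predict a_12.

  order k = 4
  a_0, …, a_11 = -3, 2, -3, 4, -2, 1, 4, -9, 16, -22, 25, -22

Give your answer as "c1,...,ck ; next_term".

-1,1,1,-1 ; 9

  a_4 = -1·4 + 1·-3 + 1·2 + -1·-3 = -2
  a_5 = -1·-2 + 1·4 + 1·-3 + -1·2 = 1
  a_6 = -1·1 + 1·-2 + 1·4 + -1·-3 = 4
  a_7 = -1·4 + 1·1 + 1·-2 + -1·4 = -9
  a_8 = -1·-9 + 1·4 + 1·1 + -1·-2 = 16
  a_9 = -1·16 + 1·-9 + 1·4 + -1·1 = -22
  a_10 = -1·-22 + 1·16 + 1·-9 + -1·4 = 25
  a_11 = -1·25 + 1·-22 + 1·16 + -1·-9 = -22
  a_12 = -1·-22 + 1·25 + 1·-22 + -1·16 = 9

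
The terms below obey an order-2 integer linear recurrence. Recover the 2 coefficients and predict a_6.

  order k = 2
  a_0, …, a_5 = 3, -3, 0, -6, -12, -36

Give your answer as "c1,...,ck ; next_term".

2,2 ; -96

  a_2 = 2·-3 + 2·3 = 0
  a_3 = 2·0 + 2·-3 = -6
  a_4 = 2·-6 + 2·0 = -12
  a_5 = 2·-12 + 2·-6 = -36
  a_6 = 2·-36 + 2·-12 = -96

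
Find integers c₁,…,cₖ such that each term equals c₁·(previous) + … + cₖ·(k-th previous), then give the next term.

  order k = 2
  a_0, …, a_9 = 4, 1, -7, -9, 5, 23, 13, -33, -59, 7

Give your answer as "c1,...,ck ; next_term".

1,-2 ; 125

  a_2 = 1·1 + -2·4 = -7
  a_3 = 1·-7 + -2·1 = -9
  a_4 = 1·-9 + -2·-7 = 5
  a_5 = 1·5 + -2·-9 = 23
  a_6 = 1·23 + -2·5 = 13
  a_7 = 1·13 + -2·23 = -33
  a_8 = 1·-33 + -2·13 = -59
  a_9 = 1·-59 + -2·-33 = 7
  a_10 = 1·7 + -2·-59 = 125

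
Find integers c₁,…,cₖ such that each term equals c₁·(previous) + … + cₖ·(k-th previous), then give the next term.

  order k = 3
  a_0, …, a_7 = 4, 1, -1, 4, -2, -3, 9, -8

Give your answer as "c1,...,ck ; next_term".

  a_3 = -1·-1 + -1·1 + 1·4 = 4
  a_4 = -1·4 + -1·-1 + 1·1 = -2
  a_5 = -1·-2 + -1·4 + 1·-1 = -3
  a_6 = -1·-3 + -1·-2 + 1·4 = 9
  a_7 = -1·9 + -1·-3 + 1·-2 = -8
  a_8 = -1·-8 + -1·9 + 1·-3 = -4

-1,-1,1 ; -4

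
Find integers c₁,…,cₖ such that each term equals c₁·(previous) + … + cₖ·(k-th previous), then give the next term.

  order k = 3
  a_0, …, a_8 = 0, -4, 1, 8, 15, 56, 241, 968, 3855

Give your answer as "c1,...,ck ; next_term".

  a_3 = 4·1 + -1·-4 + 4·0 = 8
  a_4 = 4·8 + -1·1 + 4·-4 = 15
  a_5 = 4·15 + -1·8 + 4·1 = 56
  a_6 = 4·56 + -1·15 + 4·8 = 241
  a_7 = 4·241 + -1·56 + 4·15 = 968
  a_8 = 4·968 + -1·241 + 4·56 = 3855
  a_9 = 4·3855 + -1·968 + 4·241 = 15416

4,-1,4 ; 15416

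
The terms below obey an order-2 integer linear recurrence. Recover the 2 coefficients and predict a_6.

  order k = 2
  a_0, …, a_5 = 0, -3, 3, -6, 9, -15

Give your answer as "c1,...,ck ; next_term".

  a_2 = -1·-3 + 1·0 = 3
  a_3 = -1·3 + 1·-3 = -6
  a_4 = -1·-6 + 1·3 = 9
  a_5 = -1·9 + 1·-6 = -15
  a_6 = -1·-15 + 1·9 = 24

-1,1 ; 24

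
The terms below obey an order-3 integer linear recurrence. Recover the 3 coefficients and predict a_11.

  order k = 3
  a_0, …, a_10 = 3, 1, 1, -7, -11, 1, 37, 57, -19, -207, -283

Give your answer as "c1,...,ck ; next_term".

  a_3 = 1·1 + -2·1 + -2·3 = -7
  a_4 = 1·-7 + -2·1 + -2·1 = -11
  a_5 = 1·-11 + -2·-7 + -2·1 = 1
  a_6 = 1·1 + -2·-11 + -2·-7 = 37
  a_7 = 1·37 + -2·1 + -2·-11 = 57
  a_8 = 1·57 + -2·37 + -2·1 = -19
  a_9 = 1·-19 + -2·57 + -2·37 = -207
  a_10 = 1·-207 + -2·-19 + -2·57 = -283
  a_11 = 1·-283 + -2·-207 + -2·-19 = 169

1,-2,-2 ; 169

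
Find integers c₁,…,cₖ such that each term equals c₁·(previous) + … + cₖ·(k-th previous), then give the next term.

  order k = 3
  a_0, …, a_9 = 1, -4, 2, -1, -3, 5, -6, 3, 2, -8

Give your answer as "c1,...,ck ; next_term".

-1,0,1 ; 11

  a_3 = -1·2 + 0·-4 + 1·1 = -1
  a_4 = -1·-1 + 0·2 + 1·-4 = -3
  a_5 = -1·-3 + 0·-1 + 1·2 = 5
  a_6 = -1·5 + 0·-3 + 1·-1 = -6
  a_7 = -1·-6 + 0·5 + 1·-3 = 3
  a_8 = -1·3 + 0·-6 + 1·5 = 2
  a_9 = -1·2 + 0·3 + 1·-6 = -8
  a_10 = -1·-8 + 0·2 + 1·3 = 11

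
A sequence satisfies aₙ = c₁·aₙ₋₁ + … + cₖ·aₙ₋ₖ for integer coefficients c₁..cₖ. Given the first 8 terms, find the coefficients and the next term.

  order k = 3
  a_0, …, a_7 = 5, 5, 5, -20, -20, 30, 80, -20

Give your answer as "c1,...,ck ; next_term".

0,-2,-2 ; -220

  a_3 = 0·5 + -2·5 + -2·5 = -20
  a_4 = 0·-20 + -2·5 + -2·5 = -20
  a_5 = 0·-20 + -2·-20 + -2·5 = 30
  a_6 = 0·30 + -2·-20 + -2·-20 = 80
  a_7 = 0·80 + -2·30 + -2·-20 = -20
  a_8 = 0·-20 + -2·80 + -2·30 = -220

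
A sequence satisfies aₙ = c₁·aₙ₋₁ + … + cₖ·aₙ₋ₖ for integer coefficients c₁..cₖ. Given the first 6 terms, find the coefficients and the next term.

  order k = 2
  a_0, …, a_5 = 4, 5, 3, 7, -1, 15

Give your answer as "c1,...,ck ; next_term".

  a_2 = -1·5 + 2·4 = 3
  a_3 = -1·3 + 2·5 = 7
  a_4 = -1·7 + 2·3 = -1
  a_5 = -1·-1 + 2·7 = 15
  a_6 = -1·15 + 2·-1 = -17

-1,2 ; -17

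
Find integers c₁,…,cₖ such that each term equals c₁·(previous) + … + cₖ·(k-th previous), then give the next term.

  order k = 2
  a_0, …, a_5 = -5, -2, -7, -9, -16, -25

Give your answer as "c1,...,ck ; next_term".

  a_2 = 1·-2 + 1·-5 = -7
  a_3 = 1·-7 + 1·-2 = -9
  a_4 = 1·-9 + 1·-7 = -16
  a_5 = 1·-16 + 1·-9 = -25
  a_6 = 1·-25 + 1·-16 = -41

1,1 ; -41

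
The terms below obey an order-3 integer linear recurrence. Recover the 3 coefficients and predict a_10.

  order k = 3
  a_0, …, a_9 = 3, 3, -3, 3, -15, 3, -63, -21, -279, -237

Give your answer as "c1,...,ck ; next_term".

1,4,-2 ; -1311

  a_3 = 1·-3 + 4·3 + -2·3 = 3
  a_4 = 1·3 + 4·-3 + -2·3 = -15
  a_5 = 1·-15 + 4·3 + -2·-3 = 3
  a_6 = 1·3 + 4·-15 + -2·3 = -63
  a_7 = 1·-63 + 4·3 + -2·-15 = -21
  a_8 = 1·-21 + 4·-63 + -2·3 = -279
  a_9 = 1·-279 + 4·-21 + -2·-63 = -237
  a_10 = 1·-237 + 4·-279 + -2·-21 = -1311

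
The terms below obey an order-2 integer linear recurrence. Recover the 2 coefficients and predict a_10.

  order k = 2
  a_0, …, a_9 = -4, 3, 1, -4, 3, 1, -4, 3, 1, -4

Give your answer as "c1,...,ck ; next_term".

-1,-1 ; 3

  a_2 = -1·3 + -1·-4 = 1
  a_3 = -1·1 + -1·3 = -4
  a_4 = -1·-4 + -1·1 = 3
  a_5 = -1·3 + -1·-4 = 1
  a_6 = -1·1 + -1·3 = -4
  a_7 = -1·-4 + -1·1 = 3
  a_8 = -1·3 + -1·-4 = 1
  a_9 = -1·1 + -1·3 = -4
  a_10 = -1·-4 + -1·1 = 3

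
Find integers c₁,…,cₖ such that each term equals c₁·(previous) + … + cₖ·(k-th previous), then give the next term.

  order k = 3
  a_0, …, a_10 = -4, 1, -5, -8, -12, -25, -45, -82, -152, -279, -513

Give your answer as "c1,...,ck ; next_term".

1,1,1 ; -944

  a_3 = 1·-5 + 1·1 + 1·-4 = -8
  a_4 = 1·-8 + 1·-5 + 1·1 = -12
  a_5 = 1·-12 + 1·-8 + 1·-5 = -25
  a_6 = 1·-25 + 1·-12 + 1·-8 = -45
  a_7 = 1·-45 + 1·-25 + 1·-12 = -82
  a_8 = 1·-82 + 1·-45 + 1·-25 = -152
  a_9 = 1·-152 + 1·-82 + 1·-45 = -279
  a_10 = 1·-279 + 1·-152 + 1·-82 = -513
  a_11 = 1·-513 + 1·-279 + 1·-152 = -944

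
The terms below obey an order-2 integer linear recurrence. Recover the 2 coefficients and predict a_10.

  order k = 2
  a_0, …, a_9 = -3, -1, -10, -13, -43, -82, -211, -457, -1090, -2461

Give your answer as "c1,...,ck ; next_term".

1,3 ; -5731

  a_2 = 1·-1 + 3·-3 = -10
  a_3 = 1·-10 + 3·-1 = -13
  a_4 = 1·-13 + 3·-10 = -43
  a_5 = 1·-43 + 3·-13 = -82
  a_6 = 1·-82 + 3·-43 = -211
  a_7 = 1·-211 + 3·-82 = -457
  a_8 = 1·-457 + 3·-211 = -1090
  a_9 = 1·-1090 + 3·-457 = -2461
  a_10 = 1·-2461 + 3·-1090 = -5731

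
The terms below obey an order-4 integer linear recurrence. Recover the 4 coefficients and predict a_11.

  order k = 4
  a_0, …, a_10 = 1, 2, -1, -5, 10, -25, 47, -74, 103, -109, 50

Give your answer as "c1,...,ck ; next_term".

-2,0,1,-2 ; 151

  a_4 = -2·-5 + 0·-1 + 1·2 + -2·1 = 10
  a_5 = -2·10 + 0·-5 + 1·-1 + -2·2 = -25
  a_6 = -2·-25 + 0·10 + 1·-5 + -2·-1 = 47
  a_7 = -2·47 + 0·-25 + 1·10 + -2·-5 = -74
  a_8 = -2·-74 + 0·47 + 1·-25 + -2·10 = 103
  a_9 = -2·103 + 0·-74 + 1·47 + -2·-25 = -109
  a_10 = -2·-109 + 0·103 + 1·-74 + -2·47 = 50
  a_11 = -2·50 + 0·-109 + 1·103 + -2·-74 = 151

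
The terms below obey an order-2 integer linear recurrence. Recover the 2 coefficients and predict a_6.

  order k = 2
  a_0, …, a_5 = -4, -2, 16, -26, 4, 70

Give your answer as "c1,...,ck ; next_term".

-2,-3 ; -152

  a_2 = -2·-2 + -3·-4 = 16
  a_3 = -2·16 + -3·-2 = -26
  a_4 = -2·-26 + -3·16 = 4
  a_5 = -2·4 + -3·-26 = 70
  a_6 = -2·70 + -3·4 = -152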